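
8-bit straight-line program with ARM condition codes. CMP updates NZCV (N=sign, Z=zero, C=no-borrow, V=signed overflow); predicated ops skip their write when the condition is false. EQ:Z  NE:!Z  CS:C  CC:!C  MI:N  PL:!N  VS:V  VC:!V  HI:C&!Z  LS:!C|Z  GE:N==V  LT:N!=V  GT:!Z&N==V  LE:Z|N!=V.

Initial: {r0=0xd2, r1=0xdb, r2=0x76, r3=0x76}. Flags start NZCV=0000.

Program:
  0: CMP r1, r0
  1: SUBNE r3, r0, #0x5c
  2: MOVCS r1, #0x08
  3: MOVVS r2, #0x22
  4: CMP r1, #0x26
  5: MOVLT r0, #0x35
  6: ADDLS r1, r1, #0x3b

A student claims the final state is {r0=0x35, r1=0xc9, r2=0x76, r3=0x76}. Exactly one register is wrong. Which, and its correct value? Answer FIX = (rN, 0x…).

0: ✓ CMP  NZCV=0010
1: ✓ SUBNE  r3←0x76
2: ✓ MOVCS  r1←0x08
3: · MOVVS
4: ✓ CMP  NZCV=1000
5: ✓ MOVLT  r0←0x35
6: ✓ ADDLS  r1←0x43

FIX = (r1, 0x43)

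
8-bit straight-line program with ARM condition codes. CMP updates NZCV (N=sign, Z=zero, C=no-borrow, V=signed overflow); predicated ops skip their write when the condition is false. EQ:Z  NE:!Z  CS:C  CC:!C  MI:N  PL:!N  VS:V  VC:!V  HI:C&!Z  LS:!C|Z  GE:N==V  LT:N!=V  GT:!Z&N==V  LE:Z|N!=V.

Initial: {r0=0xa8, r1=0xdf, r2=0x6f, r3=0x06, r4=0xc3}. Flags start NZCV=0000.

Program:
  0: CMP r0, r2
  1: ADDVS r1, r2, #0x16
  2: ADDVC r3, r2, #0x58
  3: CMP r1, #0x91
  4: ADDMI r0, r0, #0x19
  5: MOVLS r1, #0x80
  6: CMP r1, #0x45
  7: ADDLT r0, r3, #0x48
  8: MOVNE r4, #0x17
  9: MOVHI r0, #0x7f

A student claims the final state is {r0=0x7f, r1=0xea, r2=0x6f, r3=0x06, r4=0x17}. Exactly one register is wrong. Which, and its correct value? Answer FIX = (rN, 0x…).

[0] flags=0011 → (cmp)
[1] flags=0011 VS?T → r1=0x85
[2] flags=0011 VC?F → skip
[3] flags=1000 → (cmp)
[4] flags=1000 MI?T → r0=0xc1
[5] flags=1000 LS?T → r1=0x80
[6] flags=0011 → (cmp)
[7] flags=0011 LT?T → r0=0x4e
[8] flags=0011 NE?T → r4=0x17
[9] flags=0011 HI?T → r0=0x7f

FIX = (r1, 0x80)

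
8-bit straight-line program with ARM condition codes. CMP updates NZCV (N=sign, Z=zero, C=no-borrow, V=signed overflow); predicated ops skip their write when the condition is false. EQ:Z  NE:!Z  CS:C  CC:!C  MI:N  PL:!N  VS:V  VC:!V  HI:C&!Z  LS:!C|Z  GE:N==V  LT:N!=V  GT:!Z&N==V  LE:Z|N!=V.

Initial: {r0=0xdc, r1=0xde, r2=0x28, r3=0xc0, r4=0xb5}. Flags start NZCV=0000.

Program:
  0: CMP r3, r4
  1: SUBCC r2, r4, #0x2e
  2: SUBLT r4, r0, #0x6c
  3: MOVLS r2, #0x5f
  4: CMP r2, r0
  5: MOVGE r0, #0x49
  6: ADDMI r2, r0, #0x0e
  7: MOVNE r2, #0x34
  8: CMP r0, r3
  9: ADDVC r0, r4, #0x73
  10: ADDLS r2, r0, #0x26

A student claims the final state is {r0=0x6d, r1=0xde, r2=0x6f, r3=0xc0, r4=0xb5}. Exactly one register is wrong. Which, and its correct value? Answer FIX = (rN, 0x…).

[0] flags=0010 → (cmp)
[1] flags=0010 CC?F → skip
[2] flags=0010 LT?F → skip
[3] flags=0010 LS?F → skip
[4] flags=0000 → (cmp)
[5] flags=0000 GE?T → r0=0x49
[6] flags=0000 MI?F → skip
[7] flags=0000 NE?T → r2=0x34
[8] flags=1001 → (cmp)
[9] flags=1001 VC?F → skip
[10] flags=1001 LS?T → r2=0x6f

FIX = (r0, 0x49)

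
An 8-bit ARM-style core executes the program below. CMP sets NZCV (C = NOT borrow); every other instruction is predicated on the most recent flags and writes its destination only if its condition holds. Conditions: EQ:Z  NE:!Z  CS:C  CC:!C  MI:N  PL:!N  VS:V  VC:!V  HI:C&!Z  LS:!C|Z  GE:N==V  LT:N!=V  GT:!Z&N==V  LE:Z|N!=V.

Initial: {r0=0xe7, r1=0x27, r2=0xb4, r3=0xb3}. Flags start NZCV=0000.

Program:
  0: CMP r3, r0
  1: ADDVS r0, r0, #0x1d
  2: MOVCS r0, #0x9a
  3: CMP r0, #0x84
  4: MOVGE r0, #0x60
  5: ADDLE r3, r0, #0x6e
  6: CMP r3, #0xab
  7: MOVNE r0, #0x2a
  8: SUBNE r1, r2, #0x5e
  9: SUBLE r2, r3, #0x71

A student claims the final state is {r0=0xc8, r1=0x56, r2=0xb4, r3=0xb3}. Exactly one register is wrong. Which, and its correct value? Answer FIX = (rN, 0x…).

FIX = (r0, 0x2a)

0: ✓ CMP  NZCV=1000
1: · ADDVS
2: · MOVCS
3: ✓ CMP  NZCV=0010
4: ✓ MOVGE  r0←0x60
5: · ADDLE
6: ✓ CMP  NZCV=0010
7: ✓ MOVNE  r0←0x2a
8: ✓ SUBNE  r1←0x56
9: · SUBLE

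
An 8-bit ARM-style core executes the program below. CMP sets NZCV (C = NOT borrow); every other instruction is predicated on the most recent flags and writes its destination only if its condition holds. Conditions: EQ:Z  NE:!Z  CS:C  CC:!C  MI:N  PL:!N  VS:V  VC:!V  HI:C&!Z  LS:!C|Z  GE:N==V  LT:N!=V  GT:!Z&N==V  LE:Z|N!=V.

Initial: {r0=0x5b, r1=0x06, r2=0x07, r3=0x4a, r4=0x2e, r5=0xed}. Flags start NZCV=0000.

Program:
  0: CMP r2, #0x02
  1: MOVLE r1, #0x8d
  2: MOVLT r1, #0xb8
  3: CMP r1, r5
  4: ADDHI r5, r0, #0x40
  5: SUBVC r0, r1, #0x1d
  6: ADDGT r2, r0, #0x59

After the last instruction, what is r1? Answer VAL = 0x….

[0] flags=0010 → (cmp)
[1] flags=0010 LE?F → skip
[2] flags=0010 LT?F → skip
[3] flags=0000 → (cmp)
[4] flags=0000 HI?F → skip
[5] flags=0000 VC?T → r0=0xe9
[6] flags=0000 GT?T → r2=0x42

VAL = 0x06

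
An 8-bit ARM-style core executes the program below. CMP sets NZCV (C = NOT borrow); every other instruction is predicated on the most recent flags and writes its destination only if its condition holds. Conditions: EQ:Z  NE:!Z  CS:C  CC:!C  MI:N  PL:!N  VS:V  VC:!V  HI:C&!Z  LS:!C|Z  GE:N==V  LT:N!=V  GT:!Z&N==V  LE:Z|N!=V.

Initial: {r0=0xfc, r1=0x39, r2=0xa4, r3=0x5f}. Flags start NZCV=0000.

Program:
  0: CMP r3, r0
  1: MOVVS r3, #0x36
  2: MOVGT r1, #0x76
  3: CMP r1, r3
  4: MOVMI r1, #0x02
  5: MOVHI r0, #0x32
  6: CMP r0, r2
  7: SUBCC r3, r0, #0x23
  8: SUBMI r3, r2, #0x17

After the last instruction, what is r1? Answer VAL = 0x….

[0] flags=0000 → (cmp)
[1] flags=0000 VS?F → skip
[2] flags=0000 GT?T → r1=0x76
[3] flags=0010 → (cmp)
[4] flags=0010 MI?F → skip
[5] flags=0010 HI?T → r0=0x32
[6] flags=1001 → (cmp)
[7] flags=1001 CC?T → r3=0x0f
[8] flags=1001 MI?T → r3=0x8d

VAL = 0x76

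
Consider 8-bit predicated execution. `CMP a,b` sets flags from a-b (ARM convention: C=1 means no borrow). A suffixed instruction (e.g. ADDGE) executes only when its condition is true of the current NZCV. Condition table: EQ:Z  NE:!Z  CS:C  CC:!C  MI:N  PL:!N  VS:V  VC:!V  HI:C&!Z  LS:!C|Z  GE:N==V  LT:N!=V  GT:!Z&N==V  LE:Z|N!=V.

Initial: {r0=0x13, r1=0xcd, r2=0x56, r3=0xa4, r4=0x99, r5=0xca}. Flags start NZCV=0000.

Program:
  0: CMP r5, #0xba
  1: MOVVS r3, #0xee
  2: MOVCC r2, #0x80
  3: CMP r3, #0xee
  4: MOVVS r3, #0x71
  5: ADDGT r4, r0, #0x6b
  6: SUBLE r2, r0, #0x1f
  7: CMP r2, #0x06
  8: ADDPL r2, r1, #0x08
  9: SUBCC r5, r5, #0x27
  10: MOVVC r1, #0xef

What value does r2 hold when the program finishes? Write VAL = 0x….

0: ✓ CMP  NZCV=0010
1: · MOVVS
2: · MOVCC
3: ✓ CMP  NZCV=1000
4: · MOVVS
5: · ADDGT
6: ✓ SUBLE  r2←0xf4
7: ✓ CMP  NZCV=1010
8: · ADDPL
9: · SUBCC
10: ✓ MOVVC  r1←0xef

VAL = 0xf4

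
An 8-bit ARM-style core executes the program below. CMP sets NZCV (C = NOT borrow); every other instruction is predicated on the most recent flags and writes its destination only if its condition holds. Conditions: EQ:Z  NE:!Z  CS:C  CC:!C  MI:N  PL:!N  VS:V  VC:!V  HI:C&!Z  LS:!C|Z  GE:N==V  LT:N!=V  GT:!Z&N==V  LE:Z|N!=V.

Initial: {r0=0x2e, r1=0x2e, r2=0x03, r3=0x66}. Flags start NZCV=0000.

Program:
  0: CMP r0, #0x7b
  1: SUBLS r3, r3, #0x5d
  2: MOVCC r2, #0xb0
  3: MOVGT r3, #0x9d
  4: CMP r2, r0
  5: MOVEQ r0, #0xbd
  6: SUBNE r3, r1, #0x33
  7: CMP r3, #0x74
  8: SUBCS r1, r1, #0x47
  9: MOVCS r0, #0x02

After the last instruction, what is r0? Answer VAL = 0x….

VAL = 0x02

[0] flags=1000 → (cmp)
[1] flags=1000 LS?T → r3=0x09
[2] flags=1000 CC?T → r2=0xb0
[3] flags=1000 GT?F → skip
[4] flags=1010 → (cmp)
[5] flags=1010 EQ?F → skip
[6] flags=1010 NE?T → r3=0xfb
[7] flags=1010 → (cmp)
[8] flags=1010 CS?T → r1=0xe7
[9] flags=1010 CS?T → r0=0x02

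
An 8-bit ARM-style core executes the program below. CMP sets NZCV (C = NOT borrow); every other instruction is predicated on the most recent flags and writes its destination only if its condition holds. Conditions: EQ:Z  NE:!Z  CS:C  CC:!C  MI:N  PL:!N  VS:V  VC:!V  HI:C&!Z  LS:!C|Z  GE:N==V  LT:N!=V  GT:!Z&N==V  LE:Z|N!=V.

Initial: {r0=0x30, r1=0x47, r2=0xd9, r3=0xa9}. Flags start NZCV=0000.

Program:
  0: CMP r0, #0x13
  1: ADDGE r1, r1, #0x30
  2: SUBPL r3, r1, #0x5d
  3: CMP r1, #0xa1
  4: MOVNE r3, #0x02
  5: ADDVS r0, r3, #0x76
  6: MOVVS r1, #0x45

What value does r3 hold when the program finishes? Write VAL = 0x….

0: ✓ CMP  NZCV=0010
1: ✓ ADDGE  r1←0x77
2: ✓ SUBPL  r3←0x1a
3: ✓ CMP  NZCV=1001
4: ✓ MOVNE  r3←0x02
5: ✓ ADDVS  r0←0x78
6: ✓ MOVVS  r1←0x45

VAL = 0x02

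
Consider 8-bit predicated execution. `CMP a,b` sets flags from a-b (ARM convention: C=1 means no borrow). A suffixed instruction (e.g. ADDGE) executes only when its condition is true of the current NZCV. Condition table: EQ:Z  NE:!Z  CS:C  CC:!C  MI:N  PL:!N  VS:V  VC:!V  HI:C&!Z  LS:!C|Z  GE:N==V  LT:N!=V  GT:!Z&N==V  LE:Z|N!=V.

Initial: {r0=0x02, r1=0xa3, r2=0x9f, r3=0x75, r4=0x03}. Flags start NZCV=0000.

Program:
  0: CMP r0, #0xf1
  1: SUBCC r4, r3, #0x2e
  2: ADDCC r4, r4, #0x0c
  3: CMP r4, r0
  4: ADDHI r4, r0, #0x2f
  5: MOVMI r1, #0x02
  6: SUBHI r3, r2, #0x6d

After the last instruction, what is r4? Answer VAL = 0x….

VAL = 0x31

0: ✓ CMP  NZCV=0000
1: ✓ SUBCC  r4←0x47
2: ✓ ADDCC  r4←0x53
3: ✓ CMP  NZCV=0010
4: ✓ ADDHI  r4←0x31
5: · MOVMI
6: ✓ SUBHI  r3←0x32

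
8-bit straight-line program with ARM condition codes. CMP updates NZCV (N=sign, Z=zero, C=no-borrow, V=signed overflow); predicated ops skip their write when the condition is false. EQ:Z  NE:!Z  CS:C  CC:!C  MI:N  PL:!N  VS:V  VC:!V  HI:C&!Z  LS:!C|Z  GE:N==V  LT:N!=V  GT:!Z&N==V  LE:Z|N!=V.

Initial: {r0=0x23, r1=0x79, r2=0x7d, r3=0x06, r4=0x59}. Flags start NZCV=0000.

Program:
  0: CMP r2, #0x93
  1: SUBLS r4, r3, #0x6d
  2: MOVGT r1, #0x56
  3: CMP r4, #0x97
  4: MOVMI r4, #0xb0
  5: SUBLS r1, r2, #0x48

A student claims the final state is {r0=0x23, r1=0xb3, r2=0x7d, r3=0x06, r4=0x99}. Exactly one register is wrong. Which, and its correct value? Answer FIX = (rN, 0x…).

[0] flags=1001 → (cmp)
[1] flags=1001 LS?T → r4=0x99
[2] flags=1001 GT?T → r1=0x56
[3] flags=0010 → (cmp)
[4] flags=0010 MI?F → skip
[5] flags=0010 LS?F → skip

FIX = (r1, 0x56)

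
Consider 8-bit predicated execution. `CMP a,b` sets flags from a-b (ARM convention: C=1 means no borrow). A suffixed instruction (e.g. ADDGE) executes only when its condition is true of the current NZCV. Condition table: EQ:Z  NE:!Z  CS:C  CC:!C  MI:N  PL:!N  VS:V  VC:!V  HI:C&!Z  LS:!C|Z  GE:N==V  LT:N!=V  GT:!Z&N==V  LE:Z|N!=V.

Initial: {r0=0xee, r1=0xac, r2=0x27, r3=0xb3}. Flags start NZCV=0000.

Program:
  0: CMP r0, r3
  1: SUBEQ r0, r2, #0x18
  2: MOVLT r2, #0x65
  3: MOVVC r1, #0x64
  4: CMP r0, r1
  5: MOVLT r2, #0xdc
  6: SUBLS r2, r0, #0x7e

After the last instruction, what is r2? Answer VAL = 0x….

0: ✓ CMP  NZCV=0010
1: · SUBEQ
2: · MOVLT
3: ✓ MOVVC  r1←0x64
4: ✓ CMP  NZCV=1010
5: ✓ MOVLT  r2←0xdc
6: · SUBLS

VAL = 0xdc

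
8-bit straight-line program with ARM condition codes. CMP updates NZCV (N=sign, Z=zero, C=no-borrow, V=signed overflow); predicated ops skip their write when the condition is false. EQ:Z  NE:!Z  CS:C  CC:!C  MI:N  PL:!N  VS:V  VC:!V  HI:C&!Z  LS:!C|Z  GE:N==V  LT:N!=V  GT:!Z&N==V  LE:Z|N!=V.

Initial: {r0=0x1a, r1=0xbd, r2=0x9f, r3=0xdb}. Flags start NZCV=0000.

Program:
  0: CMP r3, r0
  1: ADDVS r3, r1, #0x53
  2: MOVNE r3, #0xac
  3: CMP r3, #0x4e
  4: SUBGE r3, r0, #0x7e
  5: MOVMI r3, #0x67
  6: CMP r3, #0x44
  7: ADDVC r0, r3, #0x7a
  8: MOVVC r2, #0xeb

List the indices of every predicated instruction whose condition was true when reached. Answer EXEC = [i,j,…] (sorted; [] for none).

EXEC = [2]

[0] flags=1010 → (cmp)
[1] flags=1010 VS?F → skip
[2] flags=1010 NE?T → r3=0xac
[3] flags=0011 → (cmp)
[4] flags=0011 GE?F → skip
[5] flags=0011 MI?F → skip
[6] flags=0011 → (cmp)
[7] flags=0011 VC?F → skip
[8] flags=0011 VC?F → skip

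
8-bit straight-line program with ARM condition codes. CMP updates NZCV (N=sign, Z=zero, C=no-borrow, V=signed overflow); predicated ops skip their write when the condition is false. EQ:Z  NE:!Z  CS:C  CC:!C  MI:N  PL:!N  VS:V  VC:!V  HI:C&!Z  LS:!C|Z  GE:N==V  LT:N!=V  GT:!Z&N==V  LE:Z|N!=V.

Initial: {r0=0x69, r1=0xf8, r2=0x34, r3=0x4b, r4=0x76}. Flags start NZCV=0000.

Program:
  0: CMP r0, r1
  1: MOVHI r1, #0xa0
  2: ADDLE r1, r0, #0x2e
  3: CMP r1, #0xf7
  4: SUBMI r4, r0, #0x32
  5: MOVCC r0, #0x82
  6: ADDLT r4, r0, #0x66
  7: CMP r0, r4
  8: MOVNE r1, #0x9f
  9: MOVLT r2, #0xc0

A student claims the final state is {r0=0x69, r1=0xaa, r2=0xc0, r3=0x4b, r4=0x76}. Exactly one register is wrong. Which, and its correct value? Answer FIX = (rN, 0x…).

FIX = (r1, 0x9f)

0: ✓ CMP  NZCV=0000
1: · MOVHI
2: · ADDLE
3: ✓ CMP  NZCV=0010
4: · SUBMI
5: · MOVCC
6: · ADDLT
7: ✓ CMP  NZCV=1000
8: ✓ MOVNE  r1←0x9f
9: ✓ MOVLT  r2←0xc0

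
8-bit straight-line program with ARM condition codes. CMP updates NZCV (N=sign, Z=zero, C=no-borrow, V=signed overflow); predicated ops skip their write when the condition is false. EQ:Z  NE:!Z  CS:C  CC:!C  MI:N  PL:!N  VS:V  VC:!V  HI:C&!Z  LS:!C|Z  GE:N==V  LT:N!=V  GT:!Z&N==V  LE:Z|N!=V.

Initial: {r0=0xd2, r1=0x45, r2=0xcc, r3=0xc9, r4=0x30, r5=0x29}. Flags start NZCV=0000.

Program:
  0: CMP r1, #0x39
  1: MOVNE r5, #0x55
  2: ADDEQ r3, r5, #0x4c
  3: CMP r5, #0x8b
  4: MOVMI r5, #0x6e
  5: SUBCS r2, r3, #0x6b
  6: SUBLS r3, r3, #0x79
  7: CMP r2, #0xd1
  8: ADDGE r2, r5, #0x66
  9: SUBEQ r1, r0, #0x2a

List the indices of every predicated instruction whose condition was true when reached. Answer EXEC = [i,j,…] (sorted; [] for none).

EXEC = [1,4,6]

0: ✓ CMP  NZCV=0010
1: ✓ MOVNE  r5←0x55
2: · ADDEQ
3: ✓ CMP  NZCV=1001
4: ✓ MOVMI  r5←0x6e
5: · SUBCS
6: ✓ SUBLS  r3←0x50
7: ✓ CMP  NZCV=1000
8: · ADDGE
9: · SUBEQ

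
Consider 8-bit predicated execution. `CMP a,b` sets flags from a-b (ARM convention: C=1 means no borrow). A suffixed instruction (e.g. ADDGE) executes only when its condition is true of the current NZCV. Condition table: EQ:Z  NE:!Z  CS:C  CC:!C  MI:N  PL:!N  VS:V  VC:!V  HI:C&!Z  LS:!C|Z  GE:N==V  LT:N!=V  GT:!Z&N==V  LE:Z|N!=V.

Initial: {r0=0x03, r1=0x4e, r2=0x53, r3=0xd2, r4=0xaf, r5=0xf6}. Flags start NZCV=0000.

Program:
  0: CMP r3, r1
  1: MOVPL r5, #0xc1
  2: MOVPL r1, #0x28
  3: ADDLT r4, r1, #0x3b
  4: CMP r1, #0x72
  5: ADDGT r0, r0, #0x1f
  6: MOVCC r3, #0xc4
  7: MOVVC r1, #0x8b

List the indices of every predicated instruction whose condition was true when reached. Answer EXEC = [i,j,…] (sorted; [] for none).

0: ✓ CMP  NZCV=1010
1: · MOVPL
2: · MOVPL
3: ✓ ADDLT  r4←0x89
4: ✓ CMP  NZCV=1000
5: · ADDGT
6: ✓ MOVCC  r3←0xc4
7: ✓ MOVVC  r1←0x8b

EXEC = [3,6,7]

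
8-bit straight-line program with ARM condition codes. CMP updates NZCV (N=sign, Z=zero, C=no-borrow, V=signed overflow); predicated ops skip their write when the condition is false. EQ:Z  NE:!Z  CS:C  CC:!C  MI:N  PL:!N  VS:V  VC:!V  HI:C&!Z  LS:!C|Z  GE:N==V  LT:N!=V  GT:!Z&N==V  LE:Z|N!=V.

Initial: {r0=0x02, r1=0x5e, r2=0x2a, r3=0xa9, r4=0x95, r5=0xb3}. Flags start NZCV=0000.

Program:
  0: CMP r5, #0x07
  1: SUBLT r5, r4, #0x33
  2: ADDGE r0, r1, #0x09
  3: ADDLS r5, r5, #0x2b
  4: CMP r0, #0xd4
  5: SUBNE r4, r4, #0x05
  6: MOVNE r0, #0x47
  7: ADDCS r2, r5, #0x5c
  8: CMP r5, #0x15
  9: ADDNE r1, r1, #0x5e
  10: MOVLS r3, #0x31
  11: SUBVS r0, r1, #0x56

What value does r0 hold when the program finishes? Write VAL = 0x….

VAL = 0x47

[0] flags=1010 → (cmp)
[1] flags=1010 LT?T → r5=0x62
[2] flags=1010 GE?F → skip
[3] flags=1010 LS?F → skip
[4] flags=0000 → (cmp)
[5] flags=0000 NE?T → r4=0x90
[6] flags=0000 NE?T → r0=0x47
[7] flags=0000 CS?F → skip
[8] flags=0010 → (cmp)
[9] flags=0010 NE?T → r1=0xbc
[10] flags=0010 LS?F → skip
[11] flags=0010 VS?F → skip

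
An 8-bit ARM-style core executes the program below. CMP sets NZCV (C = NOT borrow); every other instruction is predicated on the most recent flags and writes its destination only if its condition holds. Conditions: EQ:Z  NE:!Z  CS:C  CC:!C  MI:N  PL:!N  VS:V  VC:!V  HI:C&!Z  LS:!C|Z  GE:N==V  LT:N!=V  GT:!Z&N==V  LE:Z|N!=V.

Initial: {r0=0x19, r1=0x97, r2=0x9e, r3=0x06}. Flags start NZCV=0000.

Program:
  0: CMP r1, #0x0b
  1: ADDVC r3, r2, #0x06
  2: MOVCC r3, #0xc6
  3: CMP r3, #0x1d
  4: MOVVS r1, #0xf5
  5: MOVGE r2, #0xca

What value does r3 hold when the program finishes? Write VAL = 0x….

0: ✓ CMP  NZCV=1010
1: ✓ ADDVC  r3←0xa4
2: · MOVCC
3: ✓ CMP  NZCV=1010
4: · MOVVS
5: · MOVGE

VAL = 0xa4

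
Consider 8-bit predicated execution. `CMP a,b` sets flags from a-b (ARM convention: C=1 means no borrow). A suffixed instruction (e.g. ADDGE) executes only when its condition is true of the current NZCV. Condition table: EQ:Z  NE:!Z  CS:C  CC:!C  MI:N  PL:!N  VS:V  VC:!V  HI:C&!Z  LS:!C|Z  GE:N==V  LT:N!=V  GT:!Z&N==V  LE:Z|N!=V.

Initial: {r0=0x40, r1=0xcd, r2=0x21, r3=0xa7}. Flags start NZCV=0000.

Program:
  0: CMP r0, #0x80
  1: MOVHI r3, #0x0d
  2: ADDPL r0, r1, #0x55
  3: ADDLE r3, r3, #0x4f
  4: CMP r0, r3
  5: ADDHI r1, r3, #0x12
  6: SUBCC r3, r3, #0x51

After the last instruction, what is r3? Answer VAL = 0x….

VAL = 0x56

0: ✓ CMP  NZCV=1001
1: · MOVHI
2: · ADDPL
3: · ADDLE
4: ✓ CMP  NZCV=1001
5: · ADDHI
6: ✓ SUBCC  r3←0x56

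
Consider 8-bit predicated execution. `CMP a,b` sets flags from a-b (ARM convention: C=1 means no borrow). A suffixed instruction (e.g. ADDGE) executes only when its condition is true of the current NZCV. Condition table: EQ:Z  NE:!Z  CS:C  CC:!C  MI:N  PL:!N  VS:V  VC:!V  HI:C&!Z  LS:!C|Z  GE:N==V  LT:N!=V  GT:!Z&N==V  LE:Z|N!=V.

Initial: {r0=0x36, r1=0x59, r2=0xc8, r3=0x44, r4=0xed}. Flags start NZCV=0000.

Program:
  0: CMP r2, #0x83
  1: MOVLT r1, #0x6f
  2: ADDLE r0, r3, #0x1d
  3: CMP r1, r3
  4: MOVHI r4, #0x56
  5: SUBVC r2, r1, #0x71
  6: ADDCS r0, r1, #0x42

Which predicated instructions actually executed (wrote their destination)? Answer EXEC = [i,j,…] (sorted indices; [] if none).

[0] flags=0010 → (cmp)
[1] flags=0010 LT?F → skip
[2] flags=0010 LE?F → skip
[3] flags=0010 → (cmp)
[4] flags=0010 HI?T → r4=0x56
[5] flags=0010 VC?T → r2=0xe8
[6] flags=0010 CS?T → r0=0x9b

EXEC = [4,5,6]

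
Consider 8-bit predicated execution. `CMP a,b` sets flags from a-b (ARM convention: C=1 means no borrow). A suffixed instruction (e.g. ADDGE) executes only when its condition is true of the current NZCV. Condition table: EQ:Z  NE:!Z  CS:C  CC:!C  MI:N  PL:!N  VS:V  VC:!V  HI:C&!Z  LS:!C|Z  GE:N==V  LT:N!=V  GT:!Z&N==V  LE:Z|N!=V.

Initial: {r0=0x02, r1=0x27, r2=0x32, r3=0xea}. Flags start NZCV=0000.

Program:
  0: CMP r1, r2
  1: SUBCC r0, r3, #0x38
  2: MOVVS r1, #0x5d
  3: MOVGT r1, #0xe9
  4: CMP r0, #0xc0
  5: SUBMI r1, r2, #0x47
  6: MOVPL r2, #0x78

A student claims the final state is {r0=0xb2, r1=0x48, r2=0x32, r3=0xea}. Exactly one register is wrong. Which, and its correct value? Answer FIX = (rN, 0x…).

FIX = (r1, 0xeb)

0: ✓ CMP  NZCV=1000
1: ✓ SUBCC  r0←0xb2
2: · MOVVS
3: · MOVGT
4: ✓ CMP  NZCV=1000
5: ✓ SUBMI  r1←0xeb
6: · MOVPL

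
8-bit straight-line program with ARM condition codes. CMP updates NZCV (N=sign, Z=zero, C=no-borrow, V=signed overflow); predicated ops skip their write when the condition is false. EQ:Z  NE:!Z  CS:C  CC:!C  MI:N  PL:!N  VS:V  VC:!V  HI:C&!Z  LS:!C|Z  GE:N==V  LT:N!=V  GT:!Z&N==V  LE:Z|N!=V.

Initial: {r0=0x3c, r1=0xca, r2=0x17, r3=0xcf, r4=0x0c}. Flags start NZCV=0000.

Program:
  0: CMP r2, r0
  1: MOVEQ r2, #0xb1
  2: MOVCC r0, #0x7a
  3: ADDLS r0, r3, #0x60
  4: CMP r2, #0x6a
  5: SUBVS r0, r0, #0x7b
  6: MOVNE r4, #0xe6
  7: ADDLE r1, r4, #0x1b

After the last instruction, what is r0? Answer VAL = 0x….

VAL = 0x2f

0: ✓ CMP  NZCV=1000
1: · MOVEQ
2: ✓ MOVCC  r0←0x7a
3: ✓ ADDLS  r0←0x2f
4: ✓ CMP  NZCV=1000
5: · SUBVS
6: ✓ MOVNE  r4←0xe6
7: ✓ ADDLE  r1←0x01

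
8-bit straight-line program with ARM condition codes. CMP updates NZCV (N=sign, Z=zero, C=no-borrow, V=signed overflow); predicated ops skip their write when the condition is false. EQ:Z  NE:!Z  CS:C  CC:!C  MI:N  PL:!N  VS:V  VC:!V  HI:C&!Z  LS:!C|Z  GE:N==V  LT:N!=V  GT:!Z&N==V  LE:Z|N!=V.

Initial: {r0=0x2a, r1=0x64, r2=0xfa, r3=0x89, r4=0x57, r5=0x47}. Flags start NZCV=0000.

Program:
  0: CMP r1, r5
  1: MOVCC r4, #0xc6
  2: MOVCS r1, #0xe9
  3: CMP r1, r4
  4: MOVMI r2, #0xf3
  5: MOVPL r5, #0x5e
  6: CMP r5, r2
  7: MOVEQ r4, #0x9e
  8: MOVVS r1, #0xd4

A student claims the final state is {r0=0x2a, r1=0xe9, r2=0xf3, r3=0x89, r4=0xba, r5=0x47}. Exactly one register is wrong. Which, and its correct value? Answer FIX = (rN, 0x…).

FIX = (r4, 0x57)

0: ✓ CMP  NZCV=0010
1: · MOVCC
2: ✓ MOVCS  r1←0xe9
3: ✓ CMP  NZCV=1010
4: ✓ MOVMI  r2←0xf3
5: · MOVPL
6: ✓ CMP  NZCV=0000
7: · MOVEQ
8: · MOVVS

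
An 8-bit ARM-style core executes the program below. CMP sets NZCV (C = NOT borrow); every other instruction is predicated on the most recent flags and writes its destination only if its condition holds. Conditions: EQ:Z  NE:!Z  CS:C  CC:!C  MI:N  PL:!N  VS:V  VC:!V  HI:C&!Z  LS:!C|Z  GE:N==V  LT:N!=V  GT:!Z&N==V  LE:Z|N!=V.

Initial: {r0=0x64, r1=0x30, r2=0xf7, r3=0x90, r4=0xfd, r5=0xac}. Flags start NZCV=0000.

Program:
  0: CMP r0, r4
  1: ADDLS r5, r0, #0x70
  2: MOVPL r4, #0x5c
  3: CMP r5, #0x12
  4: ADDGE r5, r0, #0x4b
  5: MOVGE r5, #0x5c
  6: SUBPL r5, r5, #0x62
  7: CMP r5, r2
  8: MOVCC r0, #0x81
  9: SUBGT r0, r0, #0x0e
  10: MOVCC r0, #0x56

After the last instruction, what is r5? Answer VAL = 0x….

0: ✓ CMP  NZCV=0000
1: ✓ ADDLS  r5←0xd4
2: ✓ MOVPL  r4←0x5c
3: ✓ CMP  NZCV=1010
4: · ADDGE
5: · MOVGE
6: · SUBPL
7: ✓ CMP  NZCV=1000
8: ✓ MOVCC  r0←0x81
9: · SUBGT
10: ✓ MOVCC  r0←0x56

VAL = 0xd4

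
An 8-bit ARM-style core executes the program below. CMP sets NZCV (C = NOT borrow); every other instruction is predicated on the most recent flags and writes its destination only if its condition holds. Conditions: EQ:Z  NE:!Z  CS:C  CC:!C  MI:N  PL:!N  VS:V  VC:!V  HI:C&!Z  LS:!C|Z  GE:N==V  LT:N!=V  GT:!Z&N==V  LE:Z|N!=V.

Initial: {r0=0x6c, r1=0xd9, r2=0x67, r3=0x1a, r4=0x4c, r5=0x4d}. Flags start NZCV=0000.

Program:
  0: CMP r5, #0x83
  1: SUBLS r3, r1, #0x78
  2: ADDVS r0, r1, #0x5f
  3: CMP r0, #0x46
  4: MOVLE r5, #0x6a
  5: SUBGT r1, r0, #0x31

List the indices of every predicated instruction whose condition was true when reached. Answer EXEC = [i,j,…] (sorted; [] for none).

EXEC = [1,2,4]

0: ✓ CMP  NZCV=1001
1: ✓ SUBLS  r3←0x61
2: ✓ ADDVS  r0←0x38
3: ✓ CMP  NZCV=1000
4: ✓ MOVLE  r5←0x6a
5: · SUBGT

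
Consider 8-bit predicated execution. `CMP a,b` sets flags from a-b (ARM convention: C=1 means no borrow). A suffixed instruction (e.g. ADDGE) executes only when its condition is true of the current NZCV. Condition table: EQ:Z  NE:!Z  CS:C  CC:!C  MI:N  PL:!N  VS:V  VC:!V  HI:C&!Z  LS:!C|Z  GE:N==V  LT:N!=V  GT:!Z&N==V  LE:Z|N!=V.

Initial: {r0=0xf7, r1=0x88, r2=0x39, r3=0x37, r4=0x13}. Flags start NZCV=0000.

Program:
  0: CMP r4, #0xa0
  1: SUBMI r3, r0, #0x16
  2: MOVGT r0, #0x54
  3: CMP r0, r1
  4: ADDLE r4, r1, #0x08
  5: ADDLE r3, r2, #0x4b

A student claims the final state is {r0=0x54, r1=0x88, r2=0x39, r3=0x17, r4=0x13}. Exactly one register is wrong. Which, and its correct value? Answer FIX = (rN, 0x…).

[0] flags=0000 → (cmp)
[1] flags=0000 MI?F → skip
[2] flags=0000 GT?T → r0=0x54
[3] flags=1001 → (cmp)
[4] flags=1001 LE?F → skip
[5] flags=1001 LE?F → skip

FIX = (r3, 0x37)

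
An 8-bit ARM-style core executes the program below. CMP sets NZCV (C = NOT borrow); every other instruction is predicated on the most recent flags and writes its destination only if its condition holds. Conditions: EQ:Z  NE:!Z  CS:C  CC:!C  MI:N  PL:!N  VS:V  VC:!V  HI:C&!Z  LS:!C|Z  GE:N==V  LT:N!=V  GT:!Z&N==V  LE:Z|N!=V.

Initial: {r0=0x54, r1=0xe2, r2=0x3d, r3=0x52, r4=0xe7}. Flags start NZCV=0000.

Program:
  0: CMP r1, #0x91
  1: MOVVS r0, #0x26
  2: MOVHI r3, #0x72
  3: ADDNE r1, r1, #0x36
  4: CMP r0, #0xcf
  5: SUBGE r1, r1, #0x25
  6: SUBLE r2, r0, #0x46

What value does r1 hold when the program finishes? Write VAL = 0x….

VAL = 0xf3

[0] flags=0010 → (cmp)
[1] flags=0010 VS?F → skip
[2] flags=0010 HI?T → r3=0x72
[3] flags=0010 NE?T → r1=0x18
[4] flags=1001 → (cmp)
[5] flags=1001 GE?T → r1=0xf3
[6] flags=1001 LE?F → skip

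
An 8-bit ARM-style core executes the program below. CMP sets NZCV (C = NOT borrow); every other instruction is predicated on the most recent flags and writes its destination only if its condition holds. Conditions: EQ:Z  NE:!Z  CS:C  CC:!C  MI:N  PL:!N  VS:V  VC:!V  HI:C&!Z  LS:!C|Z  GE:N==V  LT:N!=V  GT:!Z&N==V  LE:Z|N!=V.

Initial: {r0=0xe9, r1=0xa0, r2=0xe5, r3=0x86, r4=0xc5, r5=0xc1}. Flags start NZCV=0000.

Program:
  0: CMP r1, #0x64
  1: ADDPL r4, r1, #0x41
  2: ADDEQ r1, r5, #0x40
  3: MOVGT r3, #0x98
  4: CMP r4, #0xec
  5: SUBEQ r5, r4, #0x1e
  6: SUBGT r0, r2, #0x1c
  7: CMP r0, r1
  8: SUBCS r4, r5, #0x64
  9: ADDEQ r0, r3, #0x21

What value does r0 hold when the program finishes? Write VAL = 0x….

VAL = 0xe9

0: ✓ CMP  NZCV=0011
1: ✓ ADDPL  r4←0xe1
2: · ADDEQ
3: · MOVGT
4: ✓ CMP  NZCV=1000
5: · SUBEQ
6: · SUBGT
7: ✓ CMP  NZCV=0010
8: ✓ SUBCS  r4←0x5d
9: · ADDEQ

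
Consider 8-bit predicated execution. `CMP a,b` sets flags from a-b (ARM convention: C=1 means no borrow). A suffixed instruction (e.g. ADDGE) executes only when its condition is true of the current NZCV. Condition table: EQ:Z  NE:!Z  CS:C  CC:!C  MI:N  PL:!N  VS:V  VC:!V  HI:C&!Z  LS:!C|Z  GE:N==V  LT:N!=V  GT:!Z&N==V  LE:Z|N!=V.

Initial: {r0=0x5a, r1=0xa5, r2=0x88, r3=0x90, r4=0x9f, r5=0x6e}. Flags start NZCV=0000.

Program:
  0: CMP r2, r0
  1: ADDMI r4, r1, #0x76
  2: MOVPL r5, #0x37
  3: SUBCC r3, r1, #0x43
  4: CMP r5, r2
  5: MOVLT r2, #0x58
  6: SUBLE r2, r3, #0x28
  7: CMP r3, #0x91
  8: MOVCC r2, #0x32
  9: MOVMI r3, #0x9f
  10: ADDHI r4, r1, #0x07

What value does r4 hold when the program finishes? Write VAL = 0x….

VAL = 0x9f

[0] flags=0011 → (cmp)
[1] flags=0011 MI?F → skip
[2] flags=0011 PL?T → r5=0x37
[3] flags=0011 CC?F → skip
[4] flags=1001 → (cmp)
[5] flags=1001 LT?F → skip
[6] flags=1001 LE?F → skip
[7] flags=1000 → (cmp)
[8] flags=1000 CC?T → r2=0x32
[9] flags=1000 MI?T → r3=0x9f
[10] flags=1000 HI?F → skip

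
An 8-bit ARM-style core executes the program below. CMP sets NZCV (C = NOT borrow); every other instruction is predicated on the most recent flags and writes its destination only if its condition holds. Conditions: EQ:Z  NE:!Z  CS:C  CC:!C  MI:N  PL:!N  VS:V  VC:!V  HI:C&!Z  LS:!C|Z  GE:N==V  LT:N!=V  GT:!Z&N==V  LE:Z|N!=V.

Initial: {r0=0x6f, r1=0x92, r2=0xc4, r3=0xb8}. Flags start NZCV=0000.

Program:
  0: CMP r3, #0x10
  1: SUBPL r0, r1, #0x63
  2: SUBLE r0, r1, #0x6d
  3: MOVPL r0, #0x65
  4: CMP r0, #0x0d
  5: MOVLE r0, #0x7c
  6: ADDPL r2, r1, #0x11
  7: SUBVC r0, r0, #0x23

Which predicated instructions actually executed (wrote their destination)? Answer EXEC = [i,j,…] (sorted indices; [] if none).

[0] flags=1010 → (cmp)
[1] flags=1010 PL?F → skip
[2] flags=1010 LE?T → r0=0x25
[3] flags=1010 PL?F → skip
[4] flags=0010 → (cmp)
[5] flags=0010 LE?F → skip
[6] flags=0010 PL?T → r2=0xa3
[7] flags=0010 VC?T → r0=0x02

EXEC = [2,6,7]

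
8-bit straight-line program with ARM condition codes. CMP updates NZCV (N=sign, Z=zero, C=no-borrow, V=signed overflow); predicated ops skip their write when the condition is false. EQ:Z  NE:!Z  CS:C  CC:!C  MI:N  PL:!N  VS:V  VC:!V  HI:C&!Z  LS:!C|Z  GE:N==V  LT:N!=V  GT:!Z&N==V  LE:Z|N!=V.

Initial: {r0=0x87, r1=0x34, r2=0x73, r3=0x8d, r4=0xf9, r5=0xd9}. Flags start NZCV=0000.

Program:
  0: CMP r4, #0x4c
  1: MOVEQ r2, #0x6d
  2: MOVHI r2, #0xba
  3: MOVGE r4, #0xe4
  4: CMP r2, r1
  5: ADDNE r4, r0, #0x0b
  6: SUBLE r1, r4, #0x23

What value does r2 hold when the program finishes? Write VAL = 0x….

VAL = 0xba

0: ✓ CMP  NZCV=1010
1: · MOVEQ
2: ✓ MOVHI  r2←0xba
3: · MOVGE
4: ✓ CMP  NZCV=1010
5: ✓ ADDNE  r4←0x92
6: ✓ SUBLE  r1←0x6f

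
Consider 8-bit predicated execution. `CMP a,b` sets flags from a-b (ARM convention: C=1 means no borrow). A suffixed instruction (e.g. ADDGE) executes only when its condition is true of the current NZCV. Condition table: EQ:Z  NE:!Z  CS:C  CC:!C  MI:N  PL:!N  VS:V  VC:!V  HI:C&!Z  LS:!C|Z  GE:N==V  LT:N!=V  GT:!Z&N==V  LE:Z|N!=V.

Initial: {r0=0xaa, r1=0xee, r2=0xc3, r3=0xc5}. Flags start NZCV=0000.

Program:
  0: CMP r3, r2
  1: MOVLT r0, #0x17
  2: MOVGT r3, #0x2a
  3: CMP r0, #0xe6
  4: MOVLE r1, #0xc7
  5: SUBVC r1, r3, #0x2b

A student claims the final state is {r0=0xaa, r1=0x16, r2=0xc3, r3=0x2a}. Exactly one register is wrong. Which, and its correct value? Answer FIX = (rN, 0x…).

0: ✓ CMP  NZCV=0010
1: · MOVLT
2: ✓ MOVGT  r3←0x2a
3: ✓ CMP  NZCV=1000
4: ✓ MOVLE  r1←0xc7
5: ✓ SUBVC  r1←0xff

FIX = (r1, 0xff)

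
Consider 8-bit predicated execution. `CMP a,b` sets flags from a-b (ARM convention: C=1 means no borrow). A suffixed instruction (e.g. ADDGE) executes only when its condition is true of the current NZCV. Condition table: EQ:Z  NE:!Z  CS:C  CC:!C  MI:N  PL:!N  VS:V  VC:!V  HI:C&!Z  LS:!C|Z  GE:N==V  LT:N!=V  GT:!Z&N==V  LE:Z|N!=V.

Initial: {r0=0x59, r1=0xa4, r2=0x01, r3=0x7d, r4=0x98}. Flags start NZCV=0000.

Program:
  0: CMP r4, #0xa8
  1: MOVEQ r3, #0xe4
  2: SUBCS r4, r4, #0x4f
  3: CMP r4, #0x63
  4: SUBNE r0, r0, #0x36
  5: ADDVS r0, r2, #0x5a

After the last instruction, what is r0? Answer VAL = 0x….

0: ✓ CMP  NZCV=1000
1: · MOVEQ
2: · SUBCS
3: ✓ CMP  NZCV=0011
4: ✓ SUBNE  r0←0x23
5: ✓ ADDVS  r0←0x5b

VAL = 0x5b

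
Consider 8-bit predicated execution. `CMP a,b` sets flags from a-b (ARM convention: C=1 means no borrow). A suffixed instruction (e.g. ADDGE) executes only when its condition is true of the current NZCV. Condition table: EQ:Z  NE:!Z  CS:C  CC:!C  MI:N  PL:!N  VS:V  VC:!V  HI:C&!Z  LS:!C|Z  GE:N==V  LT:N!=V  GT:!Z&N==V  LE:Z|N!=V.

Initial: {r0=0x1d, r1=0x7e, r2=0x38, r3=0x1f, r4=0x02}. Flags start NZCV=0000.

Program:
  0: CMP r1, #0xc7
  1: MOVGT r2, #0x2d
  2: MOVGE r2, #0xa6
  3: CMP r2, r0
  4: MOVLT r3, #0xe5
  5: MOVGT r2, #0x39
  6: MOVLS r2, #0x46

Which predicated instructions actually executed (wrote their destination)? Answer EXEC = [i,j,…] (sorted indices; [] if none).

EXEC = [1,2,4]

[0] flags=1001 → (cmp)
[1] flags=1001 GT?T → r2=0x2d
[2] flags=1001 GE?T → r2=0xa6
[3] flags=1010 → (cmp)
[4] flags=1010 LT?T → r3=0xe5
[5] flags=1010 GT?F → skip
[6] flags=1010 LS?F → skip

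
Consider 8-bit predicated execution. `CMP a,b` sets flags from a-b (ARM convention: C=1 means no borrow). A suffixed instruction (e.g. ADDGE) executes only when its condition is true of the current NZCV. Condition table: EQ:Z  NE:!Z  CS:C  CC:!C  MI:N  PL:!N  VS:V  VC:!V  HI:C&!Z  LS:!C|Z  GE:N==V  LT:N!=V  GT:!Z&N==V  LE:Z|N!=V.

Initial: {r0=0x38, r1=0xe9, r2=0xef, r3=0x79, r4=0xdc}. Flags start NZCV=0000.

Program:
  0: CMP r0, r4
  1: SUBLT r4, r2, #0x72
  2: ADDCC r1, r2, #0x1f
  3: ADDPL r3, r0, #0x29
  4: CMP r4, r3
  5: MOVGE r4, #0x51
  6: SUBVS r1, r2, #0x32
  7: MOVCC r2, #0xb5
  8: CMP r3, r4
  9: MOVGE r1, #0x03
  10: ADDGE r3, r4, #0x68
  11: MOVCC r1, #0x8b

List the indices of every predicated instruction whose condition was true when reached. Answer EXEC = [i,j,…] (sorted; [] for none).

0: ✓ CMP  NZCV=0000
1: · SUBLT
2: ✓ ADDCC  r1←0x0e
3: ✓ ADDPL  r3←0x61
4: ✓ CMP  NZCV=0011
5: · MOVGE
6: ✓ SUBVS  r1←0xbd
7: · MOVCC
8: ✓ CMP  NZCV=1001
9: ✓ MOVGE  r1←0x03
10: ✓ ADDGE  r3←0x44
11: ✓ MOVCC  r1←0x8b

EXEC = [2,3,6,9,10,11]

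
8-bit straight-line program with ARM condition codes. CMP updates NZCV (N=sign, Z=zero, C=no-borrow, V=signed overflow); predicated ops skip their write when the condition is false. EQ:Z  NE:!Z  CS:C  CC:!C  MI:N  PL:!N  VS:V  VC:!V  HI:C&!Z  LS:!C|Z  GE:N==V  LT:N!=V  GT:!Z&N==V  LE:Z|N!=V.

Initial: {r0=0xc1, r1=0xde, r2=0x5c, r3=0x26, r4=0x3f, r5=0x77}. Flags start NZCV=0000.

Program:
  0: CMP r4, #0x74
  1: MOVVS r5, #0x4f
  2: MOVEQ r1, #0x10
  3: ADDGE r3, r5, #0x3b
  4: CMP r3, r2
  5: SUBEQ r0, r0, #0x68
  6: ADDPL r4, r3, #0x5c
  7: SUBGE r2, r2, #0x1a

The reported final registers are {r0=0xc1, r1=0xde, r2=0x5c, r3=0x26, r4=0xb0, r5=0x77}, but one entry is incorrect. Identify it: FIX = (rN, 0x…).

FIX = (r4, 0x3f)

0: ✓ CMP  NZCV=1000
1: · MOVVS
2: · MOVEQ
3: · ADDGE
4: ✓ CMP  NZCV=1000
5: · SUBEQ
6: · ADDPL
7: · SUBGE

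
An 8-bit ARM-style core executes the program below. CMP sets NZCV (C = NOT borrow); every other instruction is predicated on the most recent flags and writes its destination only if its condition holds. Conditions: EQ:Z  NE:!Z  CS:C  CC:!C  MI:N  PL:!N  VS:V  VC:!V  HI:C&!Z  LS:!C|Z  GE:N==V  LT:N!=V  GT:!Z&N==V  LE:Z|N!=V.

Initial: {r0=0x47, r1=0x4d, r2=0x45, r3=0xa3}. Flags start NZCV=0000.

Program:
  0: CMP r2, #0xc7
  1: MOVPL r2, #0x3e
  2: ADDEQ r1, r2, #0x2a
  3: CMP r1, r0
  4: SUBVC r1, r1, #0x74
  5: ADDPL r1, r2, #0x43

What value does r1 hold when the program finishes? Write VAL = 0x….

VAL = 0x81

0: ✓ CMP  NZCV=0000
1: ✓ MOVPL  r2←0x3e
2: · ADDEQ
3: ✓ CMP  NZCV=0010
4: ✓ SUBVC  r1←0xd9
5: ✓ ADDPL  r1←0x81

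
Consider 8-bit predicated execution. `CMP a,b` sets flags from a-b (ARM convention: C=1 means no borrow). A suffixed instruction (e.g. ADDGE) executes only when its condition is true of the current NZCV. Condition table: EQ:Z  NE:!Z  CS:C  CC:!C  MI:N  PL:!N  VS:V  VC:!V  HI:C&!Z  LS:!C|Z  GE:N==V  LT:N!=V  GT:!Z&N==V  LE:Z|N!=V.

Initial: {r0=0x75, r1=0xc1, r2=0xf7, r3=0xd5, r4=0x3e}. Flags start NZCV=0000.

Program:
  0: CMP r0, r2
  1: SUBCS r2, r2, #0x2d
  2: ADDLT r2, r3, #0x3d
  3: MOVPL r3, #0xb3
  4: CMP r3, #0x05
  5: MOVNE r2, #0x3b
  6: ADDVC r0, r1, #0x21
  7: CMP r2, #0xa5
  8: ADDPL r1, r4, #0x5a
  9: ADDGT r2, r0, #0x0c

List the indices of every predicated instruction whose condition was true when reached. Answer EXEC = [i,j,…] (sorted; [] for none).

EXEC = [3,5,6,9]

0: ✓ CMP  NZCV=0000
1: · SUBCS
2: · ADDLT
3: ✓ MOVPL  r3←0xb3
4: ✓ CMP  NZCV=1010
5: ✓ MOVNE  r2←0x3b
6: ✓ ADDVC  r0←0xe2
7: ✓ CMP  NZCV=1001
8: · ADDPL
9: ✓ ADDGT  r2←0xee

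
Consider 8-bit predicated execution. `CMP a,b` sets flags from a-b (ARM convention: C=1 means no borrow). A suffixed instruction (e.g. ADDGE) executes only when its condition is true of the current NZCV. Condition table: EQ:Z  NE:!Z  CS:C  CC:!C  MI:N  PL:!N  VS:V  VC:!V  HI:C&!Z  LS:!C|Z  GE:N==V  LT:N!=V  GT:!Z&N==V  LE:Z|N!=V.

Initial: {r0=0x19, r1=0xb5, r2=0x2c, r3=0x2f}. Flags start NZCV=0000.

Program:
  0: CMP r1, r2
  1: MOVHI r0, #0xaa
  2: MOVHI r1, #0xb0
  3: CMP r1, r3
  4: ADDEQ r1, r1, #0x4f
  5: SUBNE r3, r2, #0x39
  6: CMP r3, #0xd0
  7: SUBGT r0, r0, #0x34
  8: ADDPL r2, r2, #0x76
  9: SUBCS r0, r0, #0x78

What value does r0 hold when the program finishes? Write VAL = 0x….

0: ✓ CMP  NZCV=1010
1: ✓ MOVHI  r0←0xaa
2: ✓ MOVHI  r1←0xb0
3: ✓ CMP  NZCV=1010
4: · ADDEQ
5: ✓ SUBNE  r3←0xf3
6: ✓ CMP  NZCV=0010
7: ✓ SUBGT  r0←0x76
8: ✓ ADDPL  r2←0xa2
9: ✓ SUBCS  r0←0xfe

VAL = 0xfe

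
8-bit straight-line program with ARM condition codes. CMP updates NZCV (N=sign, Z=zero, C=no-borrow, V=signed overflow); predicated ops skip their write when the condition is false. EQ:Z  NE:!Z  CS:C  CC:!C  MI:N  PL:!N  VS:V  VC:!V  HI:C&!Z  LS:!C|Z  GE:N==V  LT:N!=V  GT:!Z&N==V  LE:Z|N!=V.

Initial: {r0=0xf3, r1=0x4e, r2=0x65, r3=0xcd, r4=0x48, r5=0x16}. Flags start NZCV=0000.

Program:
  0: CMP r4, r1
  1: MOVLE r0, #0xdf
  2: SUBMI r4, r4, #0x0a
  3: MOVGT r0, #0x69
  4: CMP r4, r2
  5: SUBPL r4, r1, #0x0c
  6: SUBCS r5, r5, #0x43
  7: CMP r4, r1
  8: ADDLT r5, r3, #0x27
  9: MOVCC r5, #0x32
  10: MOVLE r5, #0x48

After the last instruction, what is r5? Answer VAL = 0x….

VAL = 0x48

0: ✓ CMP  NZCV=1000
1: ✓ MOVLE  r0←0xdf
2: ✓ SUBMI  r4←0x3e
3: · MOVGT
4: ✓ CMP  NZCV=1000
5: · SUBPL
6: · SUBCS
7: ✓ CMP  NZCV=1000
8: ✓ ADDLT  r5←0xf4
9: ✓ MOVCC  r5←0x32
10: ✓ MOVLE  r5←0x48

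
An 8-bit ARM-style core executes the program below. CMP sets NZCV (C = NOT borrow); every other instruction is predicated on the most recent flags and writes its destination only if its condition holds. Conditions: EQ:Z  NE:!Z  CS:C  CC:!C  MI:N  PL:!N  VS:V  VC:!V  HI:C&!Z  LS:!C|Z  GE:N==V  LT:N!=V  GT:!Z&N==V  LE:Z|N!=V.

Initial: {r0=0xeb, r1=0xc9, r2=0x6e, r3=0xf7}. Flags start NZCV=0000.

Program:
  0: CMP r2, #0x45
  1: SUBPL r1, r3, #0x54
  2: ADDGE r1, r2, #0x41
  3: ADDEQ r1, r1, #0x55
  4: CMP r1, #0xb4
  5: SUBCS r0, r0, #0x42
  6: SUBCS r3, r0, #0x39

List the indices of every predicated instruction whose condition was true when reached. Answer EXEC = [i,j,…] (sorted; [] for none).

EXEC = [1,2]

[0] flags=0010 → (cmp)
[1] flags=0010 PL?T → r1=0xa3
[2] flags=0010 GE?T → r1=0xaf
[3] flags=0010 EQ?F → skip
[4] flags=1000 → (cmp)
[5] flags=1000 CS?F → skip
[6] flags=1000 CS?F → skip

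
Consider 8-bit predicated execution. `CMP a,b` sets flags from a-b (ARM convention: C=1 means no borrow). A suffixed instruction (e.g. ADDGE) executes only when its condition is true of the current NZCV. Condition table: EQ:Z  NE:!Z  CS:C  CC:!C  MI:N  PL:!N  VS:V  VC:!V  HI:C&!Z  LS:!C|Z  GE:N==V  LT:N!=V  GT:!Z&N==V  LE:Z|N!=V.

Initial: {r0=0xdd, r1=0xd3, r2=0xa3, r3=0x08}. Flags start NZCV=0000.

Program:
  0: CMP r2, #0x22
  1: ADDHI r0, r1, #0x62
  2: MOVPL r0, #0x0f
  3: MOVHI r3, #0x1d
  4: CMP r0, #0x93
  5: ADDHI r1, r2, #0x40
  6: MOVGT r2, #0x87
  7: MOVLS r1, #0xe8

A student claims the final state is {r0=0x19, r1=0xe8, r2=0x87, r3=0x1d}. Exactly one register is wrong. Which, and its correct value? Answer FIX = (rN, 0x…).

[0] flags=1010 → (cmp)
[1] flags=1010 HI?T → r0=0x35
[2] flags=1010 PL?F → skip
[3] flags=1010 HI?T → r3=0x1d
[4] flags=1001 → (cmp)
[5] flags=1001 HI?F → skip
[6] flags=1001 GT?T → r2=0x87
[7] flags=1001 LS?T → r1=0xe8

FIX = (r0, 0x35)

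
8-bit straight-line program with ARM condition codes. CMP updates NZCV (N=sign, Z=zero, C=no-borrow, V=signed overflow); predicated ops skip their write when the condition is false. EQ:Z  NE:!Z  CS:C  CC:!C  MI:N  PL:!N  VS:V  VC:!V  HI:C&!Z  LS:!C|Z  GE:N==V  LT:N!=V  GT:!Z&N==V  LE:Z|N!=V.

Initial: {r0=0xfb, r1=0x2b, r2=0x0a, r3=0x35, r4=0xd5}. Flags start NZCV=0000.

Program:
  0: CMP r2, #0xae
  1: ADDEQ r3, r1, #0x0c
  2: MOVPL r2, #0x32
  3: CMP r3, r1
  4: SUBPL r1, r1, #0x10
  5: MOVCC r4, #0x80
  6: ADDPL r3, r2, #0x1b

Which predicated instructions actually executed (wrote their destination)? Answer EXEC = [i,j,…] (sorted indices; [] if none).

[0] flags=0000 → (cmp)
[1] flags=0000 EQ?F → skip
[2] flags=0000 PL?T → r2=0x32
[3] flags=0010 → (cmp)
[4] flags=0010 PL?T → r1=0x1b
[5] flags=0010 CC?F → skip
[6] flags=0010 PL?T → r3=0x4d

EXEC = [2,4,6]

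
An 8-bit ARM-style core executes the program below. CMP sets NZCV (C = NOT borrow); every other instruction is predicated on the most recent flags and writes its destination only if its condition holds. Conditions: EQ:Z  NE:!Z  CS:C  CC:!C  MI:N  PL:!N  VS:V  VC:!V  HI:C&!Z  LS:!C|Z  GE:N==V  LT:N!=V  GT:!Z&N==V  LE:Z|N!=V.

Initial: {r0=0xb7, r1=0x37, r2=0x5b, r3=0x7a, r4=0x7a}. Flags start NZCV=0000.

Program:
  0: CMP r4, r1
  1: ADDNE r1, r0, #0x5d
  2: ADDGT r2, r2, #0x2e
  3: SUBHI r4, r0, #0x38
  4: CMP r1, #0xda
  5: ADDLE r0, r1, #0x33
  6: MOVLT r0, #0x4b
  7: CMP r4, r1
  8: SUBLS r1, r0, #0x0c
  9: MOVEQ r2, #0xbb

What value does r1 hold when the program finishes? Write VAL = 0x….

[0] flags=0010 → (cmp)
[1] flags=0010 NE?T → r1=0x14
[2] flags=0010 GT?T → r2=0x89
[3] flags=0010 HI?T → r4=0x7f
[4] flags=0000 → (cmp)
[5] flags=0000 LE?F → skip
[6] flags=0000 LT?F → skip
[7] flags=0010 → (cmp)
[8] flags=0010 LS?F → skip
[9] flags=0010 EQ?F → skip

VAL = 0x14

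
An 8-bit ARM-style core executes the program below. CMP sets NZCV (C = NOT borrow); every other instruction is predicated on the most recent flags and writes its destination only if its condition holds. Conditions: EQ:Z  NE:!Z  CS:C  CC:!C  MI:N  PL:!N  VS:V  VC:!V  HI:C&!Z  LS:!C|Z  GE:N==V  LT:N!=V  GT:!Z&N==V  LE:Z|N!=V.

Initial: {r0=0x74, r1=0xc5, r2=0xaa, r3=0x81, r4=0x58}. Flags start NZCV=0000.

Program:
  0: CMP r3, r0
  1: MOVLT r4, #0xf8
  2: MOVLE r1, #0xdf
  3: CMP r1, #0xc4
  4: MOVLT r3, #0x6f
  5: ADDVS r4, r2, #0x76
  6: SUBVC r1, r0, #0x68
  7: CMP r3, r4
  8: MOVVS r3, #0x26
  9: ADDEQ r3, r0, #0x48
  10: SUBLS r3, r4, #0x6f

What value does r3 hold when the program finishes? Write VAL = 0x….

[0] flags=0011 → (cmp)
[1] flags=0011 LT?T → r4=0xf8
[2] flags=0011 LE?T → r1=0xdf
[3] flags=0010 → (cmp)
[4] flags=0010 LT?F → skip
[5] flags=0010 VS?F → skip
[6] flags=0010 VC?T → r1=0x0c
[7] flags=1000 → (cmp)
[8] flags=1000 VS?F → skip
[9] flags=1000 EQ?F → skip
[10] flags=1000 LS?T → r3=0x89

VAL = 0x89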